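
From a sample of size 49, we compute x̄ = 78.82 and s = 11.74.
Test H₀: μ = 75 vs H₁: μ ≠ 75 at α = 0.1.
One-sample t-test:
H₀: μ = 75
H₁: μ ≠ 75
df = n - 1 = 48
t = (x̄ - μ₀) / (s/√n) = (78.82 - 75) / (11.74/√49) = 2.278
p-value = 0.0272

Since p-value < α = 0.1, we reject H₀.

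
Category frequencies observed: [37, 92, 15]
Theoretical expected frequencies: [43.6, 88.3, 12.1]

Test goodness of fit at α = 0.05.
Chi-square goodness of fit test:
H₀: observed counts match expected distribution
H₁: observed counts differ from expected distribution
df = k - 1 = 2
χ² = Σ(O - E)²/E
   = (37 - 43.6)²/43.6 + (92 - 88.3)²/88.3 + (15 - 12.1)²/12.1
   = 0.999 + 0.155 + 0.695
   = 1.85
p-value = 0.3967

Since p-value > α = 0.05, we fail to reject H₀.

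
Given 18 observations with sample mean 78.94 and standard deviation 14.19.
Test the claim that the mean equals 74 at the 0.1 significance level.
One-sample t-test:
H₀: μ = 74
H₁: μ ≠ 74
df = n - 1 = 17
t = (x̄ - μ₀) / (s/√n) = (78.94 - 74) / (14.19/√18) = 1.477
p-value = 0.1580

Since p-value > α = 0.1, we fail to reject H₀.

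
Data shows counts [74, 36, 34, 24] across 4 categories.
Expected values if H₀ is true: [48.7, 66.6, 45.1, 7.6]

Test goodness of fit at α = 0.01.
Chi-square goodness of fit test:
H₀: observed counts match expected distribution
H₁: observed counts differ from expected distribution
df = k - 1 = 3
χ² = Σ(O - E)²/E
   = (74 - 48.7)²/48.7 + (36 - 66.6)²/66.6 + (34 - 45.1)²/45.1 + (24 - 7.6)²/7.6
   = 13.144 + 14.059 + 2.732 + 35.389
   = 65.32
p-value < 0.0001

Since p-value < α = 0.01, we reject H₀.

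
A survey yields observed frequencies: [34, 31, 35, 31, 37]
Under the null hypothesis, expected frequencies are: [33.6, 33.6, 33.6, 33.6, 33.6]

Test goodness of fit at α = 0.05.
Chi-square goodness of fit test:
H₀: observed counts match expected distribution
H₁: observed counts differ from expected distribution
df = k - 1 = 4
χ² = Σ(O - E)²/E
   = (34 - 33.6)²/33.6 + (31 - 33.6)²/33.6 + (35 - 33.6)²/33.6 + (31 - 33.6)²/33.6 + (37 - 33.6)²/33.6
   = 0.005 + 0.201 + 0.058 + 0.201 + 0.344
   = 0.81
p-value = 0.9372

Since p-value > α = 0.05, we fail to reject H₀.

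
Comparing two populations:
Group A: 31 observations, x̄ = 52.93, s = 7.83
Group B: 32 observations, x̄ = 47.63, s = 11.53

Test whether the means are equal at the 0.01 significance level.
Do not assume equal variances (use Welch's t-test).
Welch's two-sample t-test:
H₀: μ₁ = μ₂
H₁: μ₁ ≠ μ₂
s₁²/n₁ = 7.83²/31 = 1.9777,  s₂²/n₂ = 11.53²/32 = 4.1544
SE = √(s₁²/n₁ + s₂²/n₂) = √(1.9777 + 4.1544) = 2.4763
df (Welch-Satterthwaite) = (s₁²/n₁ + s₂²/n₂)² / [(s₁²/n₁)²/(n₁-1) + (s₂²/n₂)²/(n₂-1)] ≈ 54.73
t = (x̄₁ - x̄₂) / SE = (52.93 - 47.63) / 2.4763 = 5.30 / 2.4763 = 2.140
p-value = 0.0368

Since p-value > α = 0.01, we fail to reject H₀.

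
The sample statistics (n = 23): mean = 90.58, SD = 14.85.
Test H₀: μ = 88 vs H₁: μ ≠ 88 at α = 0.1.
One-sample t-test:
H₀: μ = 88
H₁: μ ≠ 88
df = n - 1 = 22
t = (x̄ - μ₀) / (s/√n) = (90.58 - 88) / (14.85/√23) = 0.833
p-value = 0.4137

Since p-value > α = 0.1, we fail to reject H₀.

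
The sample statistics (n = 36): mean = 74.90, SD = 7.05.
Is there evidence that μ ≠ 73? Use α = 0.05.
One-sample t-test:
H₀: μ = 73
H₁: μ ≠ 73
df = n - 1 = 35
t = (x̄ - μ₀) / (s/√n) = (74.90 - 73) / (7.05/√36) = 1.617
p-value = 0.1149

Since p-value > α = 0.05, we fail to reject H₀.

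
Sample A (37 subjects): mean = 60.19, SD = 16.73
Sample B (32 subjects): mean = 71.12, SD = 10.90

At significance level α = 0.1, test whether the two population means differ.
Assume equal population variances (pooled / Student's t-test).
Student's two-sample t-test (equal variances):
H₀: μ₁ = μ₂
H₁: μ₁ ≠ μ₂
df = n₁ + n₂ - 2 = 67
Pooled variance s_p² = [(n₁-1)s₁² + (n₂-1)s₂²] / (n₁ + n₂ - 2) = [(36)(16.73²) + (31)(10.90²)] / 67 = 205.3620
SE = √(s_p²(1/n₁ + 1/n₂)) = √(205.3620 × (1/37 + 1/32)) = 3.4595
t = (x̄₁ - x̄₂) / SE = (60.19 - 71.12) / 3.4595 = -10.93 / 3.4595 = -3.159
p-value = 0.0024

Since p-value < α = 0.1, we reject H₀.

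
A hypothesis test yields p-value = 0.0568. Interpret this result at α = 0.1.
Since p = 0.0568 < α = 0.1, reject H₀.
There is sufficient evidence to reject the null hypothesis; the result is statistically significant at the 0.1 level.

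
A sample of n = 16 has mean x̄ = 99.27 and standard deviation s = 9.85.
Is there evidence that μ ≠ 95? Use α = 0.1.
One-sample t-test:
H₀: μ = 95
H₁: μ ≠ 95
df = n - 1 = 15
t = (x̄ - μ₀) / (s/√n) = (99.27 - 95) / (9.85/√16) = 1.734
p-value = 0.1034

Since p-value > α = 0.1, we fail to reject H₀.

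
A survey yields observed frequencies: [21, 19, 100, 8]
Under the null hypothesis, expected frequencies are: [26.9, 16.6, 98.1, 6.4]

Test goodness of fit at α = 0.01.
Chi-square goodness of fit test:
H₀: observed counts match expected distribution
H₁: observed counts differ from expected distribution
df = k - 1 = 3
χ² = Σ(O - E)²/E
   = (21 - 26.9)²/26.9 + (19 - 16.6)²/16.6 + (100 - 98.1)²/98.1 + (8 - 6.4)²/6.4
   = 1.294 + 0.347 + 0.037 + 0.400
   = 2.08
p-value = 0.5564

Since p-value > α = 0.01, we fail to reject H₀.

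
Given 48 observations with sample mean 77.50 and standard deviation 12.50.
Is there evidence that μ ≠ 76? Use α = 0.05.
One-sample t-test:
H₀: μ = 76
H₁: μ ≠ 76
df = n - 1 = 47
t = (x̄ - μ₀) / (s/√n) = (77.50 - 76) / (12.50/√48) = 0.831
p-value = 0.4100

Since p-value > α = 0.05, we fail to reject H₀.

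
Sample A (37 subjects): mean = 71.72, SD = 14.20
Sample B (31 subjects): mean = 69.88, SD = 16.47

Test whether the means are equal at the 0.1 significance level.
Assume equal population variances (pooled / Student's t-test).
Student's two-sample t-test (equal variances):
H₀: μ₁ = μ₂
H₁: μ₁ ≠ μ₂
df = n₁ + n₂ - 2 = 66
Pooled variance s_p² = [(n₁-1)s₁² + (n₂-1)s₂²] / (n₁ + n₂ - 2) = [(36)(14.20²) + (30)(16.47²)] / 66 = 233.2859
SE = √(s_p²(1/n₁ + 1/n₂)) = √(233.2859 × (1/37 + 1/31)) = 3.7189
t = (x̄₁ - x̄₂) / SE = (71.72 - 69.88) / 3.7189 = 1.84 / 3.7189 = 0.495
p-value = 0.6224

Since p-value > α = 0.1, we fail to reject H₀.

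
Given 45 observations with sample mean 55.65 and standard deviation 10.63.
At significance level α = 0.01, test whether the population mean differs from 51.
One-sample t-test:
H₀: μ = 51
H₁: μ ≠ 51
df = n - 1 = 44
t = (x̄ - μ₀) / (s/√n) = (55.65 - 51) / (10.63/√45) = 2.934
p-value = 0.0053

Since p-value < α = 0.01, we reject H₀.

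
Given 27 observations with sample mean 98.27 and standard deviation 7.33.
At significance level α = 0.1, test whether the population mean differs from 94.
One-sample t-test:
H₀: μ = 94
H₁: μ ≠ 94
df = n - 1 = 26
t = (x̄ - μ₀) / (s/√n) = (98.27 - 94) / (7.33/√27) = 3.027
p-value = 0.0055

Since p-value < α = 0.1, we reject H₀.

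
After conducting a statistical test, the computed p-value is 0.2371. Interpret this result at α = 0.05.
Since p = 0.2371 > α = 0.05, fail to reject H₀.
There is insufficient evidence to reject the null hypothesis; the result is not statistically significant at the 0.05 level.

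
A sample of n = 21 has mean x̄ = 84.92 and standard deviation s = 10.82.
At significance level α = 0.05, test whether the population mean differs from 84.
One-sample t-test:
H₀: μ = 84
H₁: μ ≠ 84
df = n - 1 = 20
t = (x̄ - μ₀) / (s/√n) = (84.92 - 84) / (10.82/√21) = 0.390
p-value = 0.7009

Since p-value > α = 0.05, we fail to reject H₀.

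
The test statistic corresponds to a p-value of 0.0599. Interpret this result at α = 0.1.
Since p = 0.0599 < α = 0.1, reject H₀.
There is sufficient evidence to reject the null hypothesis; the result is statistically significant at the 0.1 level.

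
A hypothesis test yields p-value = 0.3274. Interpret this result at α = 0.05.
Since p = 0.3274 > α = 0.05, fail to reject H₀.
There is insufficient evidence to reject the null hypothesis; the result is not statistically significant at the 0.05 level.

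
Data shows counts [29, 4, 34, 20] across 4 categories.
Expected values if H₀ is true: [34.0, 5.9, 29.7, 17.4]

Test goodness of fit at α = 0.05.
Chi-square goodness of fit test:
H₀: observed counts match expected distribution
H₁: observed counts differ from expected distribution
df = k - 1 = 3
χ² = Σ(O - E)²/E
   = (29 - 34.0)²/34.0 + (4 - 5.9)²/5.9 + (34 - 29.7)²/29.7 + (20 - 17.4)²/17.4
   = 0.735 + 0.612 + 0.623 + 0.389
   = 2.36
p-value = 0.5015

Since p-value > α = 0.05, we fail to reject H₀.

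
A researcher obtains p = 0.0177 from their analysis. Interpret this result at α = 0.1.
Since p = 0.0177 < α = 0.1, reject H₀.
There is sufficient evidence to reject the null hypothesis; the result is statistically significant at the 0.1 level.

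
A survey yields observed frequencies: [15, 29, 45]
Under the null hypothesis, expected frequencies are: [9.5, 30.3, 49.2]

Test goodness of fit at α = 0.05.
Chi-square goodness of fit test:
H₀: observed counts match expected distribution
H₁: observed counts differ from expected distribution
df = k - 1 = 2
χ² = Σ(O - E)²/E
   = (15 - 9.5)²/9.5 + (29 - 30.3)²/30.3 + (45 - 49.2)²/49.2
   = 3.184 + 0.056 + 0.359
   = 3.60
p-value = 0.1654

Since p-value > α = 0.05, we fail to reject H₀.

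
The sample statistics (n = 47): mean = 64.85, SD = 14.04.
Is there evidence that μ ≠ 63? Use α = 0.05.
One-sample t-test:
H₀: μ = 63
H₁: μ ≠ 63
df = n - 1 = 46
t = (x̄ - μ₀) / (s/√n) = (64.85 - 63) / (14.04/√47) = 0.903
p-value = 0.3710

Since p-value > α = 0.05, we fail to reject H₀.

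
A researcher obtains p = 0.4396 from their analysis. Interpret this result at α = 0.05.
Since p = 0.4396 > α = 0.05, fail to reject H₀.
There is insufficient evidence to reject the null hypothesis; the result is not statistically significant at the 0.05 level.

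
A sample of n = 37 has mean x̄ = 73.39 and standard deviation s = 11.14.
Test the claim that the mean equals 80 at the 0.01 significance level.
One-sample t-test:
H₀: μ = 80
H₁: μ ≠ 80
df = n - 1 = 36
t = (x̄ - μ₀) / (s/√n) = (73.39 - 80) / (11.14/√37) = -3.609
p-value = 0.0009

Since p-value < α = 0.01, we reject H₀.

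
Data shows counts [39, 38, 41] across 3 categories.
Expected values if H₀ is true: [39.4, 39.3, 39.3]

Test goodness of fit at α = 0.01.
Chi-square goodness of fit test:
H₀: observed counts match expected distribution
H₁: observed counts differ from expected distribution
df = k - 1 = 2
χ² = Σ(O - E)²/E
   = (39 - 39.4)²/39.4 + (38 - 39.3)²/39.3 + (41 - 39.3)²/39.3
   = 0.004 + 0.043 + 0.074
   = 0.12
p-value = 0.9415

Since p-value > α = 0.01, we fail to reject H₀.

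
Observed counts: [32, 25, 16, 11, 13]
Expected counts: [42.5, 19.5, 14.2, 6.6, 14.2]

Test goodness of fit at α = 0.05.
Chi-square goodness of fit test:
H₀: observed counts match expected distribution
H₁: observed counts differ from expected distribution
df = k - 1 = 4
χ² = Σ(O - E)²/E
   = (32 - 42.5)²/42.5 + (25 - 19.5)²/19.5 + (16 - 14.2)²/14.2 + (11 - 6.6)²/6.6 + (13 - 14.2)²/14.2
   = 2.594 + 1.551 + 0.228 + 2.933 + 0.101
   = 7.41
p-value = 0.1158

Since p-value > α = 0.05, we fail to reject H₀.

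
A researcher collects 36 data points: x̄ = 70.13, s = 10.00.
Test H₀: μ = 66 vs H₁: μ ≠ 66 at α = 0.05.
One-sample t-test:
H₀: μ = 66
H₁: μ ≠ 66
df = n - 1 = 35
t = (x̄ - μ₀) / (s/√n) = (70.13 - 66) / (10.00/√36) = 2.478
p-value = 0.0182

Since p-value < α = 0.05, we reject H₀.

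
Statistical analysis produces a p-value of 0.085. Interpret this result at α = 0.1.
Since p = 0.085 < α = 0.1, reject H₀.
There is sufficient evidence to reject the null hypothesis; the result is statistically significant at the 0.1 level.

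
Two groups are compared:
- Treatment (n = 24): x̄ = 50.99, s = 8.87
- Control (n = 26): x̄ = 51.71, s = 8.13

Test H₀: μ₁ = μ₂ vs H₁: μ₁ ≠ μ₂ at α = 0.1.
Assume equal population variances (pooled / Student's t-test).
Student's two-sample t-test (equal variances):
H₀: μ₁ = μ₂
H₁: μ₁ ≠ μ₂
df = n₁ + n₂ - 2 = 48
Pooled variance s_p² = [(n₁-1)s₁² + (n₂-1)s₂²] / (n₁ + n₂ - 2) = [(23)(8.87²) + (25)(8.13²)] / 48 = 72.1248
SE = √(s_p²(1/n₁ + 1/n₂)) = √(72.1248 × (1/24 + 1/26)) = 2.4040
t = (x̄₁ - x̄₂) / SE = (50.99 - 51.71) / 2.4040 = -0.72 / 2.4040 = -0.300
p-value = 0.7659

Since p-value > α = 0.1, we fail to reject H₀.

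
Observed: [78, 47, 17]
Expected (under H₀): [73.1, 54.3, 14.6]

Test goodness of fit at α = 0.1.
Chi-square goodness of fit test:
H₀: observed counts match expected distribution
H₁: observed counts differ from expected distribution
df = k - 1 = 2
χ² = Σ(O - E)²/E
   = (78 - 73.1)²/73.1 + (47 - 54.3)²/54.3 + (17 - 14.6)²/14.6
   = 0.328 + 0.981 + 0.395
   = 1.70
p-value = 0.4265

Since p-value > α = 0.1, we fail to reject H₀.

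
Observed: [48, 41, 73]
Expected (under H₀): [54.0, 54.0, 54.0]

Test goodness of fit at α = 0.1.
Chi-square goodness of fit test:
H₀: observed counts match expected distribution
H₁: observed counts differ from expected distribution
df = k - 1 = 2
χ² = Σ(O - E)²/E
   = (48 - 54.0)²/54.0 + (41 - 54.0)²/54.0 + (73 - 54.0)²/54.0
   = 0.667 + 3.130 + 6.685
   = 10.48
p-value = 0.0053

Since p-value < α = 0.1, we reject H₀.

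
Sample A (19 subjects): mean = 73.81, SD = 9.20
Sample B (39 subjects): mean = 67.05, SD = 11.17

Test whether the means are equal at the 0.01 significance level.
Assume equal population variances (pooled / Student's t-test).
Student's two-sample t-test (equal variances):
H₀: μ₁ = μ₂
H₁: μ₁ ≠ μ₂
df = n₁ + n₂ - 2 = 56
Pooled variance s_p² = [(n₁-1)s₁² + (n₂-1)s₂²] / (n₁ + n₂ - 2) = [(18)(9.20²) + (38)(11.17²)] / 56 = 111.8703
SE = √(s_p²(1/n₁ + 1/n₂)) = √(111.8703 × (1/19 + 1/39)) = 2.9591
t = (x̄₁ - x̄₂) / SE = (73.81 - 67.05) / 2.9591 = 6.76 / 2.9591 = 2.284
p-value = 0.0262

Since p-value > α = 0.01, we fail to reject H₀.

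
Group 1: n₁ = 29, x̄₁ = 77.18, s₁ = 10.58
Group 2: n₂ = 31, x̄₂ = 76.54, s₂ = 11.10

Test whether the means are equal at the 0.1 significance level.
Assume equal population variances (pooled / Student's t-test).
Student's two-sample t-test (equal variances):
H₀: μ₁ = μ₂
H₁: μ₁ ≠ μ₂
df = n₁ + n₂ - 2 = 58
Pooled variance s_p² = [(n₁-1)s₁² + (n₂-1)s₂²] / (n₁ + n₂ - 2) = [(28)(10.58²) + (30)(11.10²)] / 58 = 117.7676
SE = √(s_p²(1/n₁ + 1/n₂)) = √(117.7676 × (1/29 + 1/31)) = 2.8036
t = (x̄₁ - x̄₂) / SE = (77.18 - 76.54) / 2.8036 = 0.64 / 2.8036 = 0.228
p-value = 0.8202

Since p-value > α = 0.1, we fail to reject H₀.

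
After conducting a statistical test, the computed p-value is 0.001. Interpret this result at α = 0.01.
Since p = 0.001 < α = 0.01, reject H₀.
There is sufficient evidence to reject the null hypothesis; the result is statistically significant at the 0.01 level.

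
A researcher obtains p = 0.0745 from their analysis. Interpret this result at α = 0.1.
Since p = 0.0745 < α = 0.1, reject H₀.
There is sufficient evidence to reject the null hypothesis; the result is statistically significant at the 0.1 level.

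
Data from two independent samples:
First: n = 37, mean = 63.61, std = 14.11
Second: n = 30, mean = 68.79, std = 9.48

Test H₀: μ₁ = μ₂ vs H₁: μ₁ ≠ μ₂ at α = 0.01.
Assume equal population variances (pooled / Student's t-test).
Student's two-sample t-test (equal variances):
H₀: μ₁ = μ₂
H₁: μ₁ ≠ μ₂
df = n₁ + n₂ - 2 = 65
Pooled variance s_p² = [(n₁-1)s₁² + (n₂-1)s₂²] / (n₁ + n₂ - 2) = [(36)(14.11²) + (29)(9.48²)] / 65 = 150.3624
SE = √(s_p²(1/n₁ + 1/n₂)) = √(150.3624 × (1/37 + 1/30)) = 3.0126
t = (x̄₁ - x̄₂) / SE = (63.61 - 68.79) / 3.0126 = -5.18 / 3.0126 = -1.719
p-value = 0.0903

Since p-value > α = 0.01, we fail to reject H₀.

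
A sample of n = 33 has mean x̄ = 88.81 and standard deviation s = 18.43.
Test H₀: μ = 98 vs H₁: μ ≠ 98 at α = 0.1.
One-sample t-test:
H₀: μ = 98
H₁: μ ≠ 98
df = n - 1 = 32
t = (x̄ - μ₀) / (s/√n) = (88.81 - 98) / (18.43/√33) = -2.864
p-value = 0.0073

Since p-value < α = 0.1, we reject H₀.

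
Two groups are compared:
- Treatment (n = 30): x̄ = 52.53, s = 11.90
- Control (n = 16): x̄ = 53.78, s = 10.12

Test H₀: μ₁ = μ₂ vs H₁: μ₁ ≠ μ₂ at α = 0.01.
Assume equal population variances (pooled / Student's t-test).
Student's two-sample t-test (equal variances):
H₀: μ₁ = μ₂
H₁: μ₁ ≠ μ₂
df = n₁ + n₂ - 2 = 44
Pooled variance s_p² = [(n₁-1)s₁² + (n₂-1)s₂²] / (n₁ + n₂ - 2) = [(29)(11.90²) + (15)(10.12²)] / 44 = 128.2479
SE = √(s_p²(1/n₁ + 1/n₂)) = √(128.2479 × (1/30 + 1/16)) = 3.5058
t = (x̄₁ - x̄₂) / SE = (52.53 - 53.78) / 3.5058 = -1.25 / 3.5058 = -0.357
p-value = 0.7231

Since p-value > α = 0.01, we fail to reject H₀.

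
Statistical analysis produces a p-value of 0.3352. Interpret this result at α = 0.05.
Since p = 0.3352 > α = 0.05, fail to reject H₀.
There is insufficient evidence to reject the null hypothesis; the result is not statistically significant at the 0.05 level.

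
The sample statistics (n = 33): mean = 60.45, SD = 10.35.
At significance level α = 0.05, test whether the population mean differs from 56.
One-sample t-test:
H₀: μ = 56
H₁: μ ≠ 56
df = n - 1 = 32
t = (x̄ - μ₀) / (s/√n) = (60.45 - 56) / (10.35/√33) = 2.470
p-value = 0.0190

Since p-value < α = 0.05, we reject H₀.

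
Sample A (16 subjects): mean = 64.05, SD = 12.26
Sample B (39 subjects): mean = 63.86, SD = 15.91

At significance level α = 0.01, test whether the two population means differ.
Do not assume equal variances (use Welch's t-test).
Welch's two-sample t-test:
H₀: μ₁ = μ₂
H₁: μ₁ ≠ μ₂
s₁²/n₁ = 12.26²/16 = 9.3942,  s₂²/n₂ = 15.91²/39 = 6.4905
SE = √(s₁²/n₁ + s₂²/n₂) = √(9.3942 + 6.4905) = 3.9856
df (Welch-Satterthwaite) = (s₁²/n₁ + s₂²/n₂)² / [(s₁²/n₁)²/(n₁-1) + (s₂²/n₂)²/(n₂-1)] ≈ 36.09
t = (x̄₁ - x̄₂) / SE = (64.05 - 63.86) / 3.9856 = 0.19 / 3.9856 = 0.048
p-value = 0.9622

Since p-value > α = 0.01, we fail to reject H₀.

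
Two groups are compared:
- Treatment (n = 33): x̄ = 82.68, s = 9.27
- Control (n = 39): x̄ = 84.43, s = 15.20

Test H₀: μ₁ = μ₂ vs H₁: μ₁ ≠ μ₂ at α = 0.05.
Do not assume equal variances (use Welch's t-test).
Welch's two-sample t-test:
H₀: μ₁ = μ₂
H₁: μ₁ ≠ μ₂
s₁²/n₁ = 9.27²/33 = 2.6040,  s₂²/n₂ = 15.20²/39 = 5.9241
SE = √(s₁²/n₁ + s₂²/n₂) = √(2.6040 + 5.9241) = 2.9203
df (Welch-Satterthwaite) = (s₁²/n₁ + s₂²/n₂)² / [(s₁²/n₁)²/(n₁-1) + (s₂²/n₂)²/(n₂-1)] ≈ 64.05
t = (x̄₁ - x̄₂) / SE = (82.68 - 84.43) / 2.9203 = -1.75 / 2.9203 = -0.599
p-value = 0.5511

Since p-value > α = 0.05, we fail to reject H₀.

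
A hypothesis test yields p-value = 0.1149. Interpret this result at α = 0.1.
Since p = 0.1149 > α = 0.1, fail to reject H₀.
There is insufficient evidence to reject the null hypothesis; the result is not statistically significant at the 0.1 level.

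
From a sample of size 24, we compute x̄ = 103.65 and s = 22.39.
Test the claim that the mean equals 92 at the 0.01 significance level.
One-sample t-test:
H₀: μ = 92
H₁: μ ≠ 92
df = n - 1 = 23
t = (x̄ - μ₀) / (s/√n) = (103.65 - 92) / (22.39/√24) = 2.549
p-value = 0.0179

Since p-value > α = 0.01, we fail to reject H₀.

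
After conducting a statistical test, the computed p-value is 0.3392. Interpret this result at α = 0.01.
Since p = 0.3392 > α = 0.01, fail to reject H₀.
There is insufficient evidence to reject the null hypothesis; the result is not statistically significant at the 0.01 level.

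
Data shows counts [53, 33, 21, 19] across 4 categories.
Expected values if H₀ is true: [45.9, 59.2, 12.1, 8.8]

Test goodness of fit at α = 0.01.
Chi-square goodness of fit test:
H₀: observed counts match expected distribution
H₁: observed counts differ from expected distribution
df = k - 1 = 3
χ² = Σ(O - E)²/E
   = (53 - 45.9)²/45.9 + (33 - 59.2)²/59.2 + (21 - 12.1)²/12.1 + (19 - 8.8)²/8.8
   = 1.098 + 11.595 + 6.546 + 11.823
   = 31.06
p-value < 0.0001

Since p-value < α = 0.01, we reject H₀.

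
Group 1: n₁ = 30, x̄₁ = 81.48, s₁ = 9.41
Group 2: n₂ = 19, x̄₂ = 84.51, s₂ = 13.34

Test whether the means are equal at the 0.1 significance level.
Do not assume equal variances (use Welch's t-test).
Welch's two-sample t-test:
H₀: μ₁ = μ₂
H₁: μ₁ ≠ μ₂
s₁²/n₁ = 9.41²/30 = 2.9516,  s₂²/n₂ = 13.34²/19 = 9.3661
SE = √(s₁²/n₁ + s₂²/n₂) = √(2.9516 + 9.3661) = 3.5097
df (Welch-Satterthwaite) = (s₁²/n₁ + s₂²/n₂)² / [(s₁²/n₁)²/(n₁-1) + (s₂²/n₂)²/(n₂-1)] ≈ 29.32
t = (x̄₁ - x̄₂) / SE = (81.48 - 84.51) / 3.5097 = -3.03 / 3.5097 = -0.863
p-value = 0.3950

Since p-value > α = 0.1, we fail to reject H₀.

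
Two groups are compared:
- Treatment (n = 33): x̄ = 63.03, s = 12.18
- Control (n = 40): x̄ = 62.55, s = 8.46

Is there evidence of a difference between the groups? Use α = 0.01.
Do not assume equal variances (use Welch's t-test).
Welch's two-sample t-test:
H₀: μ₁ = μ₂
H₁: μ₁ ≠ μ₂
s₁²/n₁ = 12.18²/33 = 4.4955,  s₂²/n₂ = 8.46²/40 = 1.7893
SE = √(s₁²/n₁ + s₂²/n₂) = √(4.4955 + 1.7893) = 2.5070
df (Welch-Satterthwaite) = (s₁²/n₁ + s₂²/n₂)² / [(s₁²/n₁)²/(n₁-1) + (s₂²/n₂)²/(n₂-1)] ≈ 55.35
t = (x̄₁ - x̄₂) / SE = (63.03 - 62.55) / 2.5070 = 0.48 / 2.5070 = 0.191
p-value = 0.8489

Since p-value > α = 0.01, we fail to reject H₀.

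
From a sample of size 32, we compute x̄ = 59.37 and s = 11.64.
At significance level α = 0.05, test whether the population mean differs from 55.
One-sample t-test:
H₀: μ = 55
H₁: μ ≠ 55
df = n - 1 = 31
t = (x̄ - μ₀) / (s/√n) = (59.37 - 55) / (11.64/√32) = 2.124
p-value = 0.0418

Since p-value < α = 0.05, we reject H₀.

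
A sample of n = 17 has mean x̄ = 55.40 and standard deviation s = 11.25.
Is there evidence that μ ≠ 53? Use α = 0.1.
One-sample t-test:
H₀: μ = 53
H₁: μ ≠ 53
df = n - 1 = 16
t = (x̄ - μ₀) / (s/√n) = (55.40 - 53) / (11.25/√17) = 0.880
p-value = 0.3921

Since p-value > α = 0.1, we fail to reject H₀.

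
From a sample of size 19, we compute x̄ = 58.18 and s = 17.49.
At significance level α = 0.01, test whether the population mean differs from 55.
One-sample t-test:
H₀: μ = 55
H₁: μ ≠ 55
df = n - 1 = 18
t = (x̄ - μ₀) / (s/√n) = (58.18 - 55) / (17.49/√19) = 0.793
p-value = 0.4384

Since p-value > α = 0.01, we fail to reject H₀.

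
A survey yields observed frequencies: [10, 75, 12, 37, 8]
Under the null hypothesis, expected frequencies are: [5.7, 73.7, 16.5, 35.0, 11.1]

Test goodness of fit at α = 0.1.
Chi-square goodness of fit test:
H₀: observed counts match expected distribution
H₁: observed counts differ from expected distribution
df = k - 1 = 4
χ² = Σ(O - E)²/E
   = (10 - 5.7)²/5.7 + (75 - 73.7)²/73.7 + (12 - 16.5)²/16.5 + (37 - 35.0)²/35.0 + (8 - 11.1)²/11.1
   = 3.244 + 0.023 + 1.227 + 0.114 + 0.866
   = 5.47
p-value = 0.2420

Since p-value > α = 0.1, we fail to reject H₀.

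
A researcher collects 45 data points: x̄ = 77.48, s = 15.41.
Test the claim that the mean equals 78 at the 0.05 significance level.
One-sample t-test:
H₀: μ = 78
H₁: μ ≠ 78
df = n - 1 = 44
t = (x̄ - μ₀) / (s/√n) = (77.48 - 78) / (15.41/√45) = -0.226
p-value = 0.8220

Since p-value > α = 0.05, we fail to reject H₀.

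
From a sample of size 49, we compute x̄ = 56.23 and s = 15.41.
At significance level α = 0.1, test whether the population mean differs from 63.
One-sample t-test:
H₀: μ = 63
H₁: μ ≠ 63
df = n - 1 = 48
t = (x̄ - μ₀) / (s/√n) = (56.23 - 63) / (15.41/√49) = -3.075
p-value = 0.0035

Since p-value < α = 0.1, we reject H₀.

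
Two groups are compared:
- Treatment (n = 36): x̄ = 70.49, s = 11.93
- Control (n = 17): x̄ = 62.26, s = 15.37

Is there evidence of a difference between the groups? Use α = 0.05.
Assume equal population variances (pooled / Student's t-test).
Student's two-sample t-test (equal variances):
H₀: μ₁ = μ₂
H₁: μ₁ ≠ μ₂
df = n₁ + n₂ - 2 = 51
Pooled variance s_p² = [(n₁-1)s₁² + (n₂-1)s₂²] / (n₁ + n₂ - 2) = [(35)(11.93²) + (16)(15.37²)] / 51 = 171.7875
SE = √(s_p²(1/n₁ + 1/n₂)) = √(171.7875 × (1/36 + 1/17)) = 3.8571
t = (x̄₁ - x̄₂) / SE = (70.49 - 62.26) / 3.8571 = 8.23 / 3.8571 = 2.134
p-value = 0.0377

Since p-value < α = 0.05, we reject H₀.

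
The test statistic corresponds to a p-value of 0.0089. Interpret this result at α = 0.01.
Since p = 0.0089 < α = 0.01, reject H₀.
There is sufficient evidence to reject the null hypothesis; the result is statistically significant at the 0.01 level.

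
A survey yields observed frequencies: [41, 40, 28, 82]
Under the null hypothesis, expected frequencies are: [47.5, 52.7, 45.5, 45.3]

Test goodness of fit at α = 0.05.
Chi-square goodness of fit test:
H₀: observed counts match expected distribution
H₁: observed counts differ from expected distribution
df = k - 1 = 3
χ² = Σ(O - E)²/E
   = (41 - 47.5)²/47.5 + (40 - 52.7)²/52.7 + (28 - 45.5)²/45.5 + (82 - 45.3)²/45.3
   = 0.889 + 3.061 + 6.731 + 29.733
   = 40.41
p-value < 0.0001

Since p-value < α = 0.05, we reject H₀.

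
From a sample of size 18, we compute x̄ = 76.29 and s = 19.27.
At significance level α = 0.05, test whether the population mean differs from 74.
One-sample t-test:
H₀: μ = 74
H₁: μ ≠ 74
df = n - 1 = 17
t = (x̄ - μ₀) / (s/√n) = (76.29 - 74) / (19.27/√18) = 0.504
p-value = 0.6206

Since p-value > α = 0.05, we fail to reject H₀.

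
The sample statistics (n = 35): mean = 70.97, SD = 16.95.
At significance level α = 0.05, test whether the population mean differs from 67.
One-sample t-test:
H₀: μ = 67
H₁: μ ≠ 67
df = n - 1 = 34
t = (x̄ - μ₀) / (s/√n) = (70.97 - 67) / (16.95/√35) = 1.386
p-value = 0.1749

Since p-value > α = 0.05, we fail to reject H₀.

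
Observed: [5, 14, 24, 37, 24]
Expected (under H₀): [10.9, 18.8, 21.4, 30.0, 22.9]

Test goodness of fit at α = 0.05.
Chi-square goodness of fit test:
H₀: observed counts match expected distribution
H₁: observed counts differ from expected distribution
df = k - 1 = 4
χ² = Σ(O - E)²/E
   = (5 - 10.9)²/10.9 + (14 - 18.8)²/18.8 + (24 - 21.4)²/21.4 + (37 - 30.0)²/30.0 + (24 - 22.9)²/22.9
   = 3.194 + 1.226 + 0.316 + 1.633 + 0.053
   = 6.42
p-value = 0.1698

Since p-value > α = 0.05, we fail to reject H₀.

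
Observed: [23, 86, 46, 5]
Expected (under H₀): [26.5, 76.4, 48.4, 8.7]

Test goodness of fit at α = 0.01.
Chi-square goodness of fit test:
H₀: observed counts match expected distribution
H₁: observed counts differ from expected distribution
df = k - 1 = 3
χ² = Σ(O - E)²/E
   = (23 - 26.5)²/26.5 + (86 - 76.4)²/76.4 + (46 - 48.4)²/48.4 + (5 - 8.7)²/8.7
   = 0.462 + 1.206 + 0.119 + 1.574
   = 3.36
p-value = 0.3392

Since p-value > α = 0.01, we fail to reject H₀.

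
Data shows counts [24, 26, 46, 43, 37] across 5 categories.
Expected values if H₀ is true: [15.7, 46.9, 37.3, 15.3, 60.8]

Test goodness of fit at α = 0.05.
Chi-square goodness of fit test:
H₀: observed counts match expected distribution
H₁: observed counts differ from expected distribution
df = k - 1 = 4
χ² = Σ(O - E)²/E
   = (24 - 15.7)²/15.7 + (26 - 46.9)²/46.9 + (46 - 37.3)²/37.3 + (43 - 15.3)²/15.3 + (37 - 60.8)²/60.8
   = 4.388 + 9.314 + 2.029 + 50.150 + 9.316
   = 75.20
p-value < 0.0001

Since p-value < α = 0.05, we reject H₀.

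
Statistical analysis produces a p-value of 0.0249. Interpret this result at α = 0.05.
Since p = 0.0249 < α = 0.05, reject H₀.
There is sufficient evidence to reject the null hypothesis; the result is statistically significant at the 0.05 level.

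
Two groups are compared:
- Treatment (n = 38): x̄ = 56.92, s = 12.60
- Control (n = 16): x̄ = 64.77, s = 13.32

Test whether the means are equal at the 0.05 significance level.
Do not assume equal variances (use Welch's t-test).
Welch's two-sample t-test:
H₀: μ₁ = μ₂
H₁: μ₁ ≠ μ₂
s₁²/n₁ = 12.60²/38 = 4.1779,  s₂²/n₂ = 13.32²/16 = 11.0889
SE = √(s₁²/n₁ + s₂²/n₂) = √(4.1779 + 11.0889) = 3.9073
df (Welch-Satterthwaite) = (s₁²/n₁ + s₂²/n₂)² / [(s₁²/n₁)²/(n₁-1) + (s₂²/n₂)²/(n₂-1)] ≈ 26.89
t = (x̄₁ - x̄₂) / SE = (56.92 - 64.77) / 3.9073 = -7.85 / 3.9073 = -2.009
p-value = 0.0547

Since p-value > α = 0.05, we fail to reject H₀.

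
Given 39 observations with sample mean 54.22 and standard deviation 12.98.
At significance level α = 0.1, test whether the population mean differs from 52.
One-sample t-test:
H₀: μ = 52
H₁: μ ≠ 52
df = n - 1 = 38
t = (x̄ - μ₀) / (s/√n) = (54.22 - 52) / (12.98/√39) = 1.068
p-value = 0.2922

Since p-value > α = 0.1, we fail to reject H₀.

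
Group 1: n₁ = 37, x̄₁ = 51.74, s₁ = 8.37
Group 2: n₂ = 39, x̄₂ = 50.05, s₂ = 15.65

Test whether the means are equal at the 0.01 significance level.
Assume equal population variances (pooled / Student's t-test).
Student's two-sample t-test (equal variances):
H₀: μ₁ = μ₂
H₁: μ₁ ≠ μ₂
df = n₁ + n₂ - 2 = 74
Pooled variance s_p² = [(n₁-1)s₁² + (n₂-1)s₂²] / (n₁ + n₂ - 2) = [(36)(8.37²) + (38)(15.65²)] / 74 = 159.8527
SE = √(s_p²(1/n₁ + 1/n₂)) = √(159.8527 × (1/37 + 1/39)) = 2.9016
t = (x̄₁ - x̄₂) / SE = (51.74 - 50.05) / 2.9016 = 1.69 / 2.9016 = 0.582
p-value = 0.5620

Since p-value > α = 0.01, we fail to reject H₀.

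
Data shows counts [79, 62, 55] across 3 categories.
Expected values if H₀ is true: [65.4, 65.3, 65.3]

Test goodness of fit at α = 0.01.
Chi-square goodness of fit test:
H₀: observed counts match expected distribution
H₁: observed counts differ from expected distribution
df = k - 1 = 2
χ² = Σ(O - E)²/E
   = (79 - 65.4)²/65.4 + (62 - 65.3)²/65.3 + (55 - 65.3)²/65.3
   = 2.828 + 0.167 + 1.625
   = 4.62
p-value = 0.0993

Since p-value > α = 0.01, we fail to reject H₀.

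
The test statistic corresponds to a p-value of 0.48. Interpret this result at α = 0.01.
Since p = 0.48 > α = 0.01, fail to reject H₀.
There is insufficient evidence to reject the null hypothesis; the result is not statistically significant at the 0.01 level.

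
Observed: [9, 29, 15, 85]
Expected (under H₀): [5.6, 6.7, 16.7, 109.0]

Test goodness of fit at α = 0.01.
Chi-square goodness of fit test:
H₀: observed counts match expected distribution
H₁: observed counts differ from expected distribution
df = k - 1 = 3
χ² = Σ(O - E)²/E
   = (9 - 5.6)²/5.6 + (29 - 6.7)²/6.7 + (15 - 16.7)²/16.7 + (85 - 109.0)²/109.0
   = 2.064 + 74.222 + 0.173 + 5.284
   = 81.74
p-value < 0.0001

Since p-value < α = 0.01, we reject H₀.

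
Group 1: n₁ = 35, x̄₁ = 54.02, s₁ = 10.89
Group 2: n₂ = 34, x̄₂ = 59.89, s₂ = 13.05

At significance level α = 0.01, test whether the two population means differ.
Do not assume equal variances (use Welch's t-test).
Welch's two-sample t-test:
H₀: μ₁ = μ₂
H₁: μ₁ ≠ μ₂
s₁²/n₁ = 10.89²/35 = 3.3883,  s₂²/n₂ = 13.05²/34 = 5.0089
SE = √(s₁²/n₁ + s₂²/n₂) = √(3.3883 + 5.0089) = 2.8978
df (Welch-Satterthwaite) = (s₁²/n₁ + s₂²/n₂)² / [(s₁²/n₁)²/(n₁-1) + (s₂²/n₂)²/(n₂-1)] ≈ 64.22
t = (x̄₁ - x̄₂) / SE = (54.02 - 59.89) / 2.8978 = -5.87 / 2.8978 = -2.026
p-value = 0.0470

Since p-value > α = 0.01, we fail to reject H₀.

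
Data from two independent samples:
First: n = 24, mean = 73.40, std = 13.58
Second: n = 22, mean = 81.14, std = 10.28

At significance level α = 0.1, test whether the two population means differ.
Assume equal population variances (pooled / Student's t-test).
Student's two-sample t-test (equal variances):
H₀: μ₁ = μ₂
H₁: μ₁ ≠ μ₂
df = n₁ + n₂ - 2 = 44
Pooled variance s_p² = [(n₁-1)s₁² + (n₂-1)s₂²] / (n₁ + n₂ - 2) = [(23)(13.58²) + (21)(10.28²)] / 44 = 146.8369
SE = √(s_p²(1/n₁ + 1/n₂)) = √(146.8369 × (1/24 + 1/22)) = 3.5767
t = (x̄₁ - x̄₂) / SE = (73.40 - 81.14) / 3.5767 = -7.74 / 3.5767 = -2.164
p-value = 0.0359

Since p-value < α = 0.1, we reject H₀.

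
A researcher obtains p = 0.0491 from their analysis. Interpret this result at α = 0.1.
Since p = 0.0491 < α = 0.1, reject H₀.
There is sufficient evidence to reject the null hypothesis; the result is statistically significant at the 0.1 level.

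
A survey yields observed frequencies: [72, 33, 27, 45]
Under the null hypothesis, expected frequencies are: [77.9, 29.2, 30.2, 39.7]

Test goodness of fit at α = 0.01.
Chi-square goodness of fit test:
H₀: observed counts match expected distribution
H₁: observed counts differ from expected distribution
df = k - 1 = 3
χ² = Σ(O - E)²/E
   = (72 - 77.9)²/77.9 + (33 - 29.2)²/29.2 + (27 - 30.2)²/30.2 + (45 - 39.7)²/39.7
   = 0.447 + 0.495 + 0.339 + 0.708
   = 1.99
p-value = 0.5749

Since p-value > α = 0.01, we fail to reject H₀.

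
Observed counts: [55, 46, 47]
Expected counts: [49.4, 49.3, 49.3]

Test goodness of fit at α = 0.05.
Chi-square goodness of fit test:
H₀: observed counts match expected distribution
H₁: observed counts differ from expected distribution
df = k - 1 = 2
χ² = Σ(O - E)²/E
   = (55 - 49.4)²/49.4 + (46 - 49.3)²/49.3 + (47 - 49.3)²/49.3
   = 0.635 + 0.221 + 0.107
   = 0.96
p-value = 0.6179

Since p-value > α = 0.05, we fail to reject H₀.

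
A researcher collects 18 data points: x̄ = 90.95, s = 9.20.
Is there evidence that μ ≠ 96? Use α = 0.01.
One-sample t-test:
H₀: μ = 96
H₁: μ ≠ 96
df = n - 1 = 17
t = (x̄ - μ₀) / (s/√n) = (90.95 - 96) / (9.20/√18) = -2.329
p-value = 0.0325

Since p-value > α = 0.01, we fail to reject H₀.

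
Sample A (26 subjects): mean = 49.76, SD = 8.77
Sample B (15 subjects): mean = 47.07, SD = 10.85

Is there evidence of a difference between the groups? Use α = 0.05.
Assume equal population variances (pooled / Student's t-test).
Student's two-sample t-test (equal variances):
H₀: μ₁ = μ₂
H₁: μ₁ ≠ μ₂
df = n₁ + n₂ - 2 = 39
Pooled variance s_p² = [(n₁-1)s₁² + (n₂-1)s₂²] / (n₁ + n₂ - 2) = [(25)(8.77²) + (14)(10.85²)] / 39 = 91.5625
SE = √(s_p²(1/n₁ + 1/n₂)) = √(91.5625 × (1/26 + 1/15)) = 3.1025
t = (x̄₁ - x̄₂) / SE = (49.76 - 47.07) / 3.1025 = 2.69 / 3.1025 = 0.867
p-value = 0.3912

Since p-value > α = 0.05, we fail to reject H₀.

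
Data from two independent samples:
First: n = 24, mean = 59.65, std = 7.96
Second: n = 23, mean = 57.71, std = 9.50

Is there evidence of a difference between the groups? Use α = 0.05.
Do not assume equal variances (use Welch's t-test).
Welch's two-sample t-test:
H₀: μ₁ = μ₂
H₁: μ₁ ≠ μ₂
s₁²/n₁ = 7.96²/24 = 2.6401,  s₂²/n₂ = 9.50²/23 = 3.9239
SE = √(s₁²/n₁ + s₂²/n₂) = √(2.6401 + 3.9239) = 2.5620
df (Welch-Satterthwaite) = (s₁²/n₁ + s₂²/n₂)² / [(s₁²/n₁)²/(n₁-1) + (s₂²/n₂)²/(n₂-1)] ≈ 42.96
t = (x̄₁ - x̄₂) / SE = (59.65 - 57.71) / 2.5620 = 1.94 / 2.5620 = 0.757
p-value = 0.4531

Since p-value > α = 0.05, we fail to reject H₀.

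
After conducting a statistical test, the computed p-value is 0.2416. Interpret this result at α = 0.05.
Since p = 0.2416 > α = 0.05, fail to reject H₀.
There is insufficient evidence to reject the null hypothesis; the result is not statistically significant at the 0.05 level.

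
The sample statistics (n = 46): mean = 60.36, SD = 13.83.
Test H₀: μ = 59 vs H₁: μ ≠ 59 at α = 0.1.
One-sample t-test:
H₀: μ = 59
H₁: μ ≠ 59
df = n - 1 = 45
t = (x̄ - μ₀) / (s/√n) = (60.36 - 59) / (13.83/√46) = 0.667
p-value = 0.5082

Since p-value > α = 0.1, we fail to reject H₀.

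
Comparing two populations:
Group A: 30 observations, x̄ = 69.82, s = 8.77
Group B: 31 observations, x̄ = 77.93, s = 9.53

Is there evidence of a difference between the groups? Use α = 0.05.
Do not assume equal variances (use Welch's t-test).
Welch's two-sample t-test:
H₀: μ₁ = μ₂
H₁: μ₁ ≠ μ₂
s₁²/n₁ = 8.77²/30 = 2.5638,  s₂²/n₂ = 9.53²/31 = 2.9297
SE = √(s₁²/n₁ + s₂²/n₂) = √(2.5638 + 2.9297) = 2.3438
df (Welch-Satterthwaite) = (s₁²/n₁ + s₂²/n₂)² / [(s₁²/n₁)²/(n₁-1) + (s₂²/n₂)²/(n₂-1)] ≈ 58.85
t = (x̄₁ - x̄₂) / SE = (69.82 - 77.93) / 2.3438 = -8.11 / 2.3438 = -3.460
p-value = 0.0010

Since p-value < α = 0.05, we reject H₀.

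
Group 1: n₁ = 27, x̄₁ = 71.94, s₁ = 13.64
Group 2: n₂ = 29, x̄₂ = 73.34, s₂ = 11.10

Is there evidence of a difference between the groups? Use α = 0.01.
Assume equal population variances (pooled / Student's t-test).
Student's two-sample t-test (equal variances):
H₀: μ₁ = μ₂
H₁: μ₁ ≠ μ₂
df = n₁ + n₂ - 2 = 54
Pooled variance s_p² = [(n₁-1)s₁² + (n₂-1)s₂²] / (n₁ + n₂ - 2) = [(26)(13.64²) + (28)(11.10²)] / 54 = 153.4661
SE = √(s_p²(1/n₁ + 1/n₂)) = √(153.4661 × (1/27 + 1/29)) = 3.3130
t = (x̄₁ - x̄₂) / SE = (71.94 - 73.34) / 3.3130 = -1.40 / 3.3130 = -0.423
p-value = 0.6743

Since p-value > α = 0.01, we fail to reject H₀.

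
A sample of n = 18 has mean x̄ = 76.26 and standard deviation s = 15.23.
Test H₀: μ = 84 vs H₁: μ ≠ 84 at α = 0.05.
One-sample t-test:
H₀: μ = 84
H₁: μ ≠ 84
df = n - 1 = 17
t = (x̄ - μ₀) / (s/√n) = (76.26 - 84) / (15.23/√18) = -2.156
p-value = 0.0457

Since p-value < α = 0.05, we reject H₀.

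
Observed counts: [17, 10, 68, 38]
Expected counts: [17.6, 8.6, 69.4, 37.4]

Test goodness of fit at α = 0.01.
Chi-square goodness of fit test:
H₀: observed counts match expected distribution
H₁: observed counts differ from expected distribution
df = k - 1 = 3
χ² = Σ(O - E)²/E
   = (17 - 17.6)²/17.6 + (10 - 8.6)²/8.6 + (68 - 69.4)²/69.4 + (38 - 37.4)²/37.4
   = 0.020 + 0.228 + 0.028 + 0.010
   = 0.29
p-value = 0.9626

Since p-value > α = 0.01, we fail to reject H₀.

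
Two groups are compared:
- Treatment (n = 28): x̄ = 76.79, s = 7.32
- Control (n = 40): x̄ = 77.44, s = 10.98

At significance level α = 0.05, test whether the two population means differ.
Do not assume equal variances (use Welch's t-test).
Welch's two-sample t-test:
H₀: μ₁ = μ₂
H₁: μ₁ ≠ μ₂
s₁²/n₁ = 7.32²/28 = 1.9137,  s₂²/n₂ = 10.98²/40 = 3.0140
SE = √(s₁²/n₁ + s₂²/n₂) = √(1.9137 + 3.0140) = 2.2198
df (Welch-Satterthwaite) = (s₁²/n₁ + s₂²/n₂)² / [(s₁²/n₁)²/(n₁-1) + (s₂²/n₂)²/(n₂-1)] ≈ 65.88
t = (x̄₁ - x̄₂) / SE = (76.79 - 77.44) / 2.2198 = -0.65 / 2.2198 = -0.293
p-value = 0.7706

Since p-value > α = 0.05, we fail to reject H₀.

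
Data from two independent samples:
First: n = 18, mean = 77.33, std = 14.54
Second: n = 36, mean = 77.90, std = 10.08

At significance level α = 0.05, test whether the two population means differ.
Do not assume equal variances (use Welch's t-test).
Welch's two-sample t-test:
H₀: μ₁ = μ₂
H₁: μ₁ ≠ μ₂
s₁²/n₁ = 14.54²/18 = 11.7451,  s₂²/n₂ = 10.08²/36 = 2.8224
SE = √(s₁²/n₁ + s₂²/n₂) = √(11.7451 + 2.8224) = 3.8167
df (Welch-Satterthwaite) = (s₁²/n₁ + s₂²/n₂)² / [(s₁²/n₁)²/(n₁-1) + (s₂²/n₂)²/(n₂-1)] ≈ 25.44
t = (x̄₁ - x̄₂) / SE = (77.33 - 77.90) / 3.8167 = -0.57 / 3.8167 = -0.149
p-value = 0.8825

Since p-value > α = 0.05, we fail to reject H₀.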